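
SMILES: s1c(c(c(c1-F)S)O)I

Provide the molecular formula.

C4H2FIOS2

Heavy atoms from the SMILES: 4 C, 1 F, 1 I, 1 O, 2 S.
Implicit hydrogens by atom environment:
  4 × C (aromatic): no H
  1 × F: no H
  1 × I: no H
  1 × O: 1 H
  1 × S: 1 H
  1 × S (aromatic): no H
  Total hydrogens = 2.
Molecular formula: C4H2FIOS2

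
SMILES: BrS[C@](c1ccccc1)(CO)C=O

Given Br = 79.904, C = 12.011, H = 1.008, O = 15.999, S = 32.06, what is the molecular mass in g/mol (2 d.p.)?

261.13

Molecular formula: C9H9BrO2S.
M = 1×79.904 + 9×12.011 + 9×1.008 + 2×15.999 + 1×32.06 = 261.13 g/mol.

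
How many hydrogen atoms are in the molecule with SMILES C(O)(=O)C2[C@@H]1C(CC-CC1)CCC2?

Hydrogens are implicit in SMILES; fill each atom to its normal valence:
  7 × C: 2 H each → 14
  3 × C: 1 H each → 3
  1 × C: no H
  1 × O: 1 H
  1 × O: no H
  Total hydrogens = 18.

18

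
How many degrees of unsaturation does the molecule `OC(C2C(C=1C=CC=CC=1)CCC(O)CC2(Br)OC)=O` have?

6

Molecular formula from the SMILES: C15H19BrO4.
DoU = (2C + 2 + N − H − X)/2 = (2·15 + 2 + 0 − 19 − 1)/2 = 12/2 = 6.
(Structurally: 2 ring(s) + 4 π bond(s) = 6.)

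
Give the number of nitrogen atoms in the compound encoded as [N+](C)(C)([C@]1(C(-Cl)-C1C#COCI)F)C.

The symbol for nitrogen appears 1 time in the SMILES.

1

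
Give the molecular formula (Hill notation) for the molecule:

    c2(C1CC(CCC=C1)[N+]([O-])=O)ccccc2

Heavy atoms from the SMILES: 13 C, 1 N, 2 O.
Implicit hydrogens by atom environment:
  5 × C (aromatic): 1 H each → 5
  4 × C: 1 H each → 4
  3 × C: 2 H each → 6
  1 × C (aromatic): no H
  1 × N (charge +1): no H
  1 × O: no H
  1 × O (charge -1): no H
  Total hydrogens = 15.
Molecular formula: C13H15NO2

C13H15NO2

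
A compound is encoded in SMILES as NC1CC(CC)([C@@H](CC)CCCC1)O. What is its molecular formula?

C12H25NO

Heavy atoms from the SMILES: 12 C, 1 N, 1 O.
Implicit hydrogens by atom environment:
  7 × C: 2 H each → 14
  2 × C: 3 H each → 6
  2 × C: 1 H each → 2
  1 × C: no H
  1 × N: 2 H
  1 × O: 1 H
  Total hydrogens = 25.
Molecular formula: C12H25NO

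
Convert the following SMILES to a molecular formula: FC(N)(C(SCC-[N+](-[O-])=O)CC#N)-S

Heavy atoms from the SMILES: 6 C, 1 F, 3 N, 2 O, 2 S.
Implicit hydrogens by atom environment:
  3 × C: 2 H each → 6
  2 × C: no H
  1 × C: 1 H
  1 × F: no H
  1 × N: 2 H
  1 × N: no H
  1 × N (charge +1): no H
  1 × O: no H
  1 × O (charge -1): no H
  1 × S: 1 H
  1 × S: no H
  Total hydrogens = 10.
Molecular formula: C6H10FN3O2S2

C6H10FN3O2S2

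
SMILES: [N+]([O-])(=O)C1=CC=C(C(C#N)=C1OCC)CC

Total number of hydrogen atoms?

12

Hydrogens are implicit in SMILES; fill each atom to its normal valence:
  4 × C (aromatic): no H
  2 × C: 3 H each → 6
  2 × C: 2 H each → 4
  2 × C (aromatic): 1 H each → 2
  2 × O: no H
  1 × C: no H
  1 × N (charge +1): no H
  1 × N: no H
  1 × O (charge -1): no H
  Total hydrogens = 12.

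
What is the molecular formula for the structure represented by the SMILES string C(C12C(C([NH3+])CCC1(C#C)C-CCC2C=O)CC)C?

C17H28NO+

Heavy atoms from the SMILES: 17 C, 1 N, 1 O.
Implicit hydrogens by atom environment:
  7 × C: 2 H each → 14
  5 × C: 1 H each → 5
  3 × C: no H
  2 × C: 3 H each → 6
  1 × N (charge +1): 3 H
  1 × O: no H
  Total hydrogens = 28.
Net charge +1.
Molecular formula: C17H28NO+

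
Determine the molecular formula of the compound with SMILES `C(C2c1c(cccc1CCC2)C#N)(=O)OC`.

Heavy atoms from the SMILES: 13 C, 1 N, 2 O.
Implicit hydrogens by atom environment:
  3 × C: 2 H each → 6
  3 × C (aromatic): 1 H each → 3
  3 × C (aromatic): no H
  2 × C: no H
  2 × O: no H
  1 × C: 3 H
  1 × C: 1 H
  1 × N: no H
  Total hydrogens = 13.
Molecular formula: C13H13NO2

C13H13NO2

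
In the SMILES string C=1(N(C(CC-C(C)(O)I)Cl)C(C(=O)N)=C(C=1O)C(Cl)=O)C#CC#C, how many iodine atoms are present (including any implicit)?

1

The symbol for iodine appears 1 time in the SMILES.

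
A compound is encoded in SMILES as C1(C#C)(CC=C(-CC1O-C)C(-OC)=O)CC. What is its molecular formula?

Heavy atoms from the SMILES: 13 C, 3 O.
Implicit hydrogens by atom environment:
  4 × C: no H
  3 × C: 3 H each → 9
  3 × C: 2 H each → 6
  3 × C: 1 H each → 3
  3 × O: no H
  Total hydrogens = 18.
Molecular formula: C13H18O3

C13H18O3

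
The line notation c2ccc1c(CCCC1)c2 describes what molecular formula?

C10H12

Heavy atoms from the SMILES: 10 C.
Implicit hydrogens by atom environment:
  4 × C: 2 H each → 8
  4 × C (aromatic): 1 H each → 4
  2 × C (aromatic): no H
  Total hydrogens = 12.
Molecular formula: C10H12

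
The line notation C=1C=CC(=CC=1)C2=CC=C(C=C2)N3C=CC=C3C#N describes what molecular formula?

C17H12N2

Heavy atoms from the SMILES: 17 C, 2 N.
Implicit hydrogens by atom environment:
  12 × C (aromatic): 1 H each → 12
  4 × C (aromatic): no H
  1 × C: no H
  1 × N (aromatic): no H
  1 × N: no H
  Total hydrogens = 12.
Molecular formula: C17H12N2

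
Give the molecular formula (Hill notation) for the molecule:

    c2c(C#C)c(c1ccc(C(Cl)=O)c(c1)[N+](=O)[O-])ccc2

Heavy atoms from the SMILES: 15 C, 1 Cl, 1 N, 3 O.
Implicit hydrogens by atom environment:
  7 × C (aromatic): 1 H each → 7
  5 × C (aromatic): no H
  2 × C: no H
  2 × O: no H
  1 × C: 1 H
  1 × Cl: no H
  1 × N (charge +1): no H
  1 × O (charge -1): no H
  Total hydrogens = 8.
Molecular formula: C15H8ClNO3

C15H8ClNO3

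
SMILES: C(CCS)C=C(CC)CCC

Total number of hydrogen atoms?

20

Hydrogens are implicit in SMILES; fill each atom to its normal valence:
  6 × C: 2 H each → 12
  2 × C: 3 H each → 6
  1 × C: 1 H
  1 × C: no H
  1 × S: 1 H
  Total hydrogens = 20.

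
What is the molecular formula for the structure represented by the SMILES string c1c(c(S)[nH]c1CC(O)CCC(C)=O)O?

Heavy atoms from the SMILES: 10 C, 1 N, 3 O, 1 S.
Implicit hydrogens by atom environment:
  3 × C: 2 H each → 6
  3 × C (aromatic): no H
  2 × O: 1 H each → 2
  1 × C: 3 H
  1 × C (aromatic): 1 H
  1 × C: 1 H
  1 × C: no H
  1 × N (aromatic): 1 H
  1 × O: no H
  1 × S: 1 H
  Total hydrogens = 15.
Molecular formula: C10H15NO3S

C10H15NO3S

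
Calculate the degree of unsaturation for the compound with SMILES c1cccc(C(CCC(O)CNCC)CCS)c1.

4

Molecular formula from the SMILES: C15H25NOS.
DoU = (2C + 2 + N − H − X)/2 = (2·15 + 2 + 1 − 25 − 0)/2 = 8/2 = 4.
(Structurally: 1 ring(s) + 3 π bond(s) = 4.)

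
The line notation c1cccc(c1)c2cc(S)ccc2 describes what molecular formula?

C12H10S

Heavy atoms from the SMILES: 12 C, 1 S.
Implicit hydrogens by atom environment:
  9 × C (aromatic): 1 H each → 9
  3 × C (aromatic): no H
  1 × S: 1 H
  Total hydrogens = 10.
Molecular formula: C12H10S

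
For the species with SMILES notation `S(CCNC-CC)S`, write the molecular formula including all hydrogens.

Heavy atoms from the SMILES: 5 C, 1 N, 2 S.
Implicit hydrogens by atom environment:
  4 × C: 2 H each → 8
  1 × C: 3 H
  1 × N: 1 H
  1 × S: 1 H
  1 × S: no H
  Total hydrogens = 13.
Molecular formula: C5H13NS2

C5H13NS2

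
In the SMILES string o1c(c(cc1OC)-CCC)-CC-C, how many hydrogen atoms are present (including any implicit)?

Hydrogens are implicit in SMILES; fill each atom to its normal valence:
  4 × C: 2 H each → 8
  3 × C: 3 H each → 9
  3 × C (aromatic): no H
  1 × C (aromatic): 1 H
  1 × O (aromatic): no H
  1 × O: no H
  Total hydrogens = 18.

18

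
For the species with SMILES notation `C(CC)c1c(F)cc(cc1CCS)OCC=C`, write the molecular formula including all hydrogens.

C14H19FOS

Heavy atoms from the SMILES: 14 C, 1 F, 1 O, 1 S.
Implicit hydrogens by atom environment:
  6 × C: 2 H each → 12
  4 × C (aromatic): no H
  2 × C (aromatic): 1 H each → 2
  1 × C: 3 H
  1 × C: 1 H
  1 × F: no H
  1 × O: no H
  1 × S: 1 H
  Total hydrogens = 19.
Molecular formula: C14H19FOS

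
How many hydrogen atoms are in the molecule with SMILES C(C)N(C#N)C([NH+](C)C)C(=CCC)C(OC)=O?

22

Hydrogens are implicit in SMILES; fill each atom to its normal valence:
  5 × C: 3 H each → 15
  3 × C: no H
  2 × C: 2 H each → 4
  2 × C: 1 H each → 2
  2 × N: no H
  2 × O: no H
  1 × N (charge +1): 1 H
  Total hydrogens = 22.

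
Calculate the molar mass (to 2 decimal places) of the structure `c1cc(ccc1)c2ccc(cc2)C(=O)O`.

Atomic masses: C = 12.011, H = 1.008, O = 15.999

Molecular formula: C13H10O2.
M = 13×12.011 + 10×1.008 + 2×15.999 = 198.22 g/mol.

198.22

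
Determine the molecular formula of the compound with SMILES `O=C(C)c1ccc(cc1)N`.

Heavy atoms from the SMILES: 8 C, 1 N, 1 O.
Implicit hydrogens by atom environment:
  4 × C (aromatic): 1 H each → 4
  2 × C (aromatic): no H
  1 × C: 3 H
  1 × C: no H
  1 × N: 2 H
  1 × O: no H
  Total hydrogens = 9.
Molecular formula: C8H9NO

C8H9NO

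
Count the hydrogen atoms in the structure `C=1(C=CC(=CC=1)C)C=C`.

Hydrogens are implicit in SMILES; fill each atom to its normal valence:
  4 × C (aromatic): 1 H each → 4
  2 × C (aromatic): no H
  1 × C: 3 H
  1 × C: 2 H
  1 × C: 1 H
  Total hydrogens = 10.

10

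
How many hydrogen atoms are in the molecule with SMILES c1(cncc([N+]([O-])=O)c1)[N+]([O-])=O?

Hydrogens are implicit in SMILES; fill each atom to its normal valence:
  3 × C (aromatic): 1 H each → 3
  2 × C (aromatic): no H
  2 × N (charge +1): no H
  2 × O: no H
  2 × O (charge -1): no H
  1 × N (aromatic): no H
  Total hydrogens = 3.

3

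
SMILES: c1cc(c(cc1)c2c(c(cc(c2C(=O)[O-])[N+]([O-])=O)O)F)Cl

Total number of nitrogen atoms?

1

The symbol for nitrogen appears 1 time in the SMILES.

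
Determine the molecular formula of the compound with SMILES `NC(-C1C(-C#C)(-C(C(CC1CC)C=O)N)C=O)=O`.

Heavy atoms from the SMILES: 13 C, 2 N, 3 O.
Implicit hydrogens by atom environment:
  7 × C: 1 H each → 7
  3 × C: no H
  3 × O: no H
  2 × C: 2 H each → 4
  2 × N: 2 H each → 4
  1 × C: 3 H
  Total hydrogens = 18.
Molecular formula: C13H18N2O3

C13H18N2O3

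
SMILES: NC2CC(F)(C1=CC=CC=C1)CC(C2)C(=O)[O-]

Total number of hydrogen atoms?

15

Hydrogens are implicit in SMILES; fill each atom to its normal valence:
  5 × C (aromatic): 1 H each → 5
  3 × C: 2 H each → 6
  2 × C: 1 H each → 2
  2 × C: no H
  1 × C (aromatic): no H
  1 × F: no H
  1 × N: 2 H
  1 × O: no H
  1 × O (charge -1): no H
  Total hydrogens = 15.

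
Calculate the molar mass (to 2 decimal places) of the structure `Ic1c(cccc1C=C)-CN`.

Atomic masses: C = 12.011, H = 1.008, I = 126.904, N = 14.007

Molecular formula: C9H10IN.
M = 9×12.011 + 10×1.008 + 1×126.904 + 1×14.007 = 259.09 g/mol.

259.09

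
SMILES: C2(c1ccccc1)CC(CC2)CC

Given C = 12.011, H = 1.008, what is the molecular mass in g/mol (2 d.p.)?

174.29

Molecular formula: C13H18.
M = 13×12.011 + 18×1.008 = 174.29 g/mol.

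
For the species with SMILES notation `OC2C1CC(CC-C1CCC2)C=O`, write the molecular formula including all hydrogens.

Heavy atoms from the SMILES: 11 C, 2 O.
Implicit hydrogens by atom environment:
  6 × C: 2 H each → 12
  5 × C: 1 H each → 5
  1 × O: 1 H
  1 × O: no H
  Total hydrogens = 18.
Molecular formula: C11H18O2

C11H18O2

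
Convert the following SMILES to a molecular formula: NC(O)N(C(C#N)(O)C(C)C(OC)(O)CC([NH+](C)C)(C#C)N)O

Heavy atoms from the SMILES: 13 C, 5 N, 5 O.
Implicit hydrogens by atom environment:
  5 × C: no H
  4 × C: 3 H each → 12
  4 × O: 1 H each → 4
  3 × C: 1 H each → 3
  2 × N: 2 H each → 4
  2 × N: no H
  1 × C: 2 H
  1 × N (charge +1): 1 H
  1 × O: no H
  Total hydrogens = 26.
Net charge +1.
Molecular formula: C13H26N5O5+

C13H26N5O5+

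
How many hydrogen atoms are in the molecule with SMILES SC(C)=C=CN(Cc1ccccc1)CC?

Hydrogens are implicit in SMILES; fill each atom to its normal valence:
  5 × C (aromatic): 1 H each → 5
  2 × C: 3 H each → 6
  2 × C: 2 H each → 4
  2 × C: no H
  1 × C: 1 H
  1 × C (aromatic): no H
  1 × N: no H
  1 × S: 1 H
  Total hydrogens = 17.

17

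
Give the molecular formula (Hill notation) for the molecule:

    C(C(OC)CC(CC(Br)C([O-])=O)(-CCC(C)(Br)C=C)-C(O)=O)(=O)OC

C16H23Br2O7-

Heavy atoms from the SMILES: 2 Br, 16 C, 7 O.
Implicit hydrogens by atom environment:
  5 × C: 2 H each → 10
  5 × C: no H
  5 × O: no H
  3 × C: 3 H each → 9
  3 × C: 1 H each → 3
  2 × Br: no H
  1 × O: 1 H
  1 × O (charge -1): no H
  Total hydrogens = 23.
Net charge -1.
Molecular formula: C16H23Br2O7-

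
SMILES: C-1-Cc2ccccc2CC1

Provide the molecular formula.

C10H12

Heavy atoms from the SMILES: 10 C.
Implicit hydrogens by atom environment:
  4 × C: 2 H each → 8
  4 × C (aromatic): 1 H each → 4
  2 × C (aromatic): no H
  Total hydrogens = 12.
Molecular formula: C10H12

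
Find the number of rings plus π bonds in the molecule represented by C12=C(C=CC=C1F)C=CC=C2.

Molecular formula from the SMILES: C10H7F.
DoU = (2C + 2 + N − H − X)/2 = (2·10 + 2 + 0 − 7 − 1)/2 = 14/2 = 7.
(Structurally: 2 ring(s) + 5 π bond(s) = 7.)

7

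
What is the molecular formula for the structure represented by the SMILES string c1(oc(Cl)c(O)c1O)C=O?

C5H3ClO4

Heavy atoms from the SMILES: 5 C, 1 Cl, 4 O.
Implicit hydrogens by atom environment:
  4 × C (aromatic): no H
  2 × O: 1 H each → 2
  1 × C: 1 H
  1 × Cl: no H
  1 × O (aromatic): no H
  1 × O: no H
  Total hydrogens = 3.
Molecular formula: C5H3ClO4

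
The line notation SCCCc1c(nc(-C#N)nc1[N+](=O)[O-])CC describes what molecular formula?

Heavy atoms from the SMILES: 10 C, 4 N, 2 O, 1 S.
Implicit hydrogens by atom environment:
  4 × C: 2 H each → 8
  4 × C (aromatic): no H
  2 × N (aromatic): no H
  1 × C: 3 H
  1 × C: no H
  1 × N: no H
  1 × N (charge +1): no H
  1 × O: no H
  1 × O (charge -1): no H
  1 × S: 1 H
  Total hydrogens = 12.
Molecular formula: C10H12N4O2S

C10H12N4O2S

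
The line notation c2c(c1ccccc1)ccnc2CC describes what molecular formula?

Heavy atoms from the SMILES: 13 C, 1 N.
Implicit hydrogens by atom environment:
  8 × C (aromatic): 1 H each → 8
  3 × C (aromatic): no H
  1 × C: 3 H
  1 × C: 2 H
  1 × N (aromatic): no H
  Total hydrogens = 13.
Molecular formula: C13H13N

C13H13N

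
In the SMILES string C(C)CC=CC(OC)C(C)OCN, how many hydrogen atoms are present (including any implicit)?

Hydrogens are implicit in SMILES; fill each atom to its normal valence:
  4 × C: 1 H each → 4
  3 × C: 3 H each → 9
  3 × C: 2 H each → 6
  2 × O: no H
  1 × N: 2 H
  Total hydrogens = 21.

21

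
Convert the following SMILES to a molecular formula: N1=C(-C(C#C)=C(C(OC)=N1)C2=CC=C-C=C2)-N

C13H11N3O

Heavy atoms from the SMILES: 13 C, 3 N, 1 O.
Implicit hydrogens by atom environment:
  5 × C (aromatic): 1 H each → 5
  5 × C (aromatic): no H
  2 × N (aromatic): no H
  1 × C: 3 H
  1 × C: 1 H
  1 × C: no H
  1 × N: 2 H
  1 × O: no H
  Total hydrogens = 11.
Molecular formula: C13H11N3O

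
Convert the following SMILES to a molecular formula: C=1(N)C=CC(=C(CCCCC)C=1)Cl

Heavy atoms from the SMILES: 11 C, 1 Cl, 1 N.
Implicit hydrogens by atom environment:
  4 × C: 2 H each → 8
  3 × C (aromatic): 1 H each → 3
  3 × C (aromatic): no H
  1 × C: 3 H
  1 × Cl: no H
  1 × N: 2 H
  Total hydrogens = 16.
Molecular formula: C11H16ClN

C11H16ClN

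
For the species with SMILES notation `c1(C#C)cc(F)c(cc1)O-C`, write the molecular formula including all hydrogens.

Heavy atoms from the SMILES: 9 C, 1 F, 1 O.
Implicit hydrogens by atom environment:
  3 × C (aromatic): 1 H each → 3
  3 × C (aromatic): no H
  1 × C: 3 H
  1 × C: 1 H
  1 × C: no H
  1 × F: no H
  1 × O: no H
  Total hydrogens = 7.
Molecular formula: C9H7FO

C9H7FO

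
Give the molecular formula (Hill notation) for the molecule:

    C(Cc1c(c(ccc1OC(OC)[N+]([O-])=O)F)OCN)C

Heavy atoms from the SMILES: 12 C, 1 F, 2 N, 5 O.
Implicit hydrogens by atom environment:
  4 × C (aromatic): no H
  4 × O: no H
  3 × C: 2 H each → 6
  2 × C: 3 H each → 6
  2 × C (aromatic): 1 H each → 2
  1 × C: 1 H
  1 × F: no H
  1 × N: 2 H
  1 × N (charge +1): no H
  1 × O (charge -1): no H
  Total hydrogens = 17.
Molecular formula: C12H17FN2O5

C12H17FN2O5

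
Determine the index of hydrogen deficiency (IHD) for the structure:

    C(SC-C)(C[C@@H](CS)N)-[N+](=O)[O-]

Molecular formula from the SMILES: C6H14N2O2S2.
DoU = (2C + 2 + N − H − X)/2 = (2·6 + 2 + 2 − 14 − 0)/2 = 2/2 = 1.
(Structurally: 0 ring(s) + 1 π bond(s) = 1.)

1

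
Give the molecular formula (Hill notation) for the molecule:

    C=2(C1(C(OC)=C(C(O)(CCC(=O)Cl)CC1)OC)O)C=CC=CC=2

Heavy atoms from the SMILES: 17 C, 1 Cl, 5 O.
Implicit hydrogens by atom environment:
  5 × C (aromatic): 1 H each → 5
  5 × C: no H
  4 × C: 2 H each → 8
  3 × O: no H
  2 × C: 3 H each → 6
  2 × O: 1 H each → 2
  1 × C (aromatic): no H
  1 × Cl: no H
  Total hydrogens = 21.
Molecular formula: C17H21ClO5

C17H21ClO5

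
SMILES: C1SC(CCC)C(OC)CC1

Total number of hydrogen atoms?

18

Hydrogens are implicit in SMILES; fill each atom to its normal valence:
  5 × C: 2 H each → 10
  2 × C: 3 H each → 6
  2 × C: 1 H each → 2
  1 × O: no H
  1 × S: no H
  Total hydrogens = 18.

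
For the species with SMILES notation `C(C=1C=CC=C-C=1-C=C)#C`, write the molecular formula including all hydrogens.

C10H8

Heavy atoms from the SMILES: 10 C.
Implicit hydrogens by atom environment:
  4 × C (aromatic): 1 H each → 4
  2 × C: 1 H each → 2
  2 × C (aromatic): no H
  1 × C: 2 H
  1 × C: no H
  Total hydrogens = 8.
Molecular formula: C10H8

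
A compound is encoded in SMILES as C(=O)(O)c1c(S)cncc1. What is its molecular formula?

Heavy atoms from the SMILES: 6 C, 1 N, 2 O, 1 S.
Implicit hydrogens by atom environment:
  3 × C (aromatic): 1 H each → 3
  2 × C (aromatic): no H
  1 × C: no H
  1 × N (aromatic): no H
  1 × O: 1 H
  1 × O: no H
  1 × S: 1 H
  Total hydrogens = 5.
Molecular formula: C6H5NO2S

C6H5NO2S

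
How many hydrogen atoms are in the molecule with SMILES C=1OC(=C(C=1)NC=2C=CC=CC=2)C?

11

Hydrogens are implicit in SMILES; fill each atom to its normal valence:
  7 × C (aromatic): 1 H each → 7
  3 × C (aromatic): no H
  1 × C: 3 H
  1 × N: 1 H
  1 × O (aromatic): no H
  Total hydrogens = 11.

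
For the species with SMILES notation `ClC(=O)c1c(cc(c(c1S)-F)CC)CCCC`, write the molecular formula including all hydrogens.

C13H16ClFOS

Heavy atoms from the SMILES: 13 C, 1 Cl, 1 F, 1 O, 1 S.
Implicit hydrogens by atom environment:
  5 × C (aromatic): no H
  4 × C: 2 H each → 8
  2 × C: 3 H each → 6
  1 × C (aromatic): 1 H
  1 × C: no H
  1 × Cl: no H
  1 × F: no H
  1 × O: no H
  1 × S: 1 H
  Total hydrogens = 16.
Molecular formula: C13H16ClFOS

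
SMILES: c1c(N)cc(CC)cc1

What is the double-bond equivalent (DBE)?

Molecular formula from the SMILES: C8H11N.
DoU = (2C + 2 + N − H − X)/2 = (2·8 + 2 + 1 − 11 − 0)/2 = 8/2 = 4.
(Structurally: 1 ring(s) + 3 π bond(s) = 4.)

4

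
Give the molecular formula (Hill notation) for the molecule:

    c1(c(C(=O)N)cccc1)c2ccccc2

Heavy atoms from the SMILES: 13 C, 1 N, 1 O.
Implicit hydrogens by atom environment:
  9 × C (aromatic): 1 H each → 9
  3 × C (aromatic): no H
  1 × C: no H
  1 × N: 2 H
  1 × O: no H
  Total hydrogens = 11.
Molecular formula: C13H11NO

C13H11NO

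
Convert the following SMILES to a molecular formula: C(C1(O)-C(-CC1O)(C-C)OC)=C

C9H16O3

Heavy atoms from the SMILES: 9 C, 3 O.
Implicit hydrogens by atom environment:
  3 × C: 2 H each → 6
  2 × C: 3 H each → 6
  2 × C: 1 H each → 2
  2 × C: no H
  2 × O: 1 H each → 2
  1 × O: no H
  Total hydrogens = 16.
Molecular formula: C9H16O3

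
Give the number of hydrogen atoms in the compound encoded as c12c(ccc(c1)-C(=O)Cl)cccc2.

Hydrogens are implicit in SMILES; fill each atom to its normal valence:
  7 × C (aromatic): 1 H each → 7
  3 × C (aromatic): no H
  1 × C: no H
  1 × Cl: no H
  1 × O: no H
  Total hydrogens = 7.

7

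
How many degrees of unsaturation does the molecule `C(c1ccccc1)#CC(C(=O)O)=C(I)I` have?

8

Molecular formula from the SMILES: C11H6I2O2.
DoU = (2C + 2 + N − H − X)/2 = (2·11 + 2 + 0 − 6 − 2)/2 = 16/2 = 8.
(Structurally: 1 ring(s) + 7 π bond(s) = 8.)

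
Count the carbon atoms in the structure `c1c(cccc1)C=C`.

8

The symbol for carbon appears 8 times in the SMILES. Lowercase c denotes aromatic carbon and counts toward C.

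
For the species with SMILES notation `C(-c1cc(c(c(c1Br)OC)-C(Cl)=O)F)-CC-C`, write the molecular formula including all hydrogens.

Heavy atoms from the SMILES: 1 Br, 12 C, 1 Cl, 1 F, 2 O.
Implicit hydrogens by atom environment:
  5 × C (aromatic): no H
  3 × C: 2 H each → 6
  2 × C: 3 H each → 6
  2 × O: no H
  1 × Br: no H
  1 × C (aromatic): 1 H
  1 × C: no H
  1 × Cl: no H
  1 × F: no H
  Total hydrogens = 13.
Molecular formula: C12H13BrClFO2

C12H13BrClFO2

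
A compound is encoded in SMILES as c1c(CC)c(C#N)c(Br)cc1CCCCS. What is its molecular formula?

Heavy atoms from the SMILES: 1 Br, 13 C, 1 N, 1 S.
Implicit hydrogens by atom environment:
  5 × C: 2 H each → 10
  4 × C (aromatic): no H
  2 × C (aromatic): 1 H each → 2
  1 × Br: no H
  1 × C: 3 H
  1 × C: no H
  1 × N: no H
  1 × S: 1 H
  Total hydrogens = 16.
Molecular formula: C13H16BrNS

C13H16BrNS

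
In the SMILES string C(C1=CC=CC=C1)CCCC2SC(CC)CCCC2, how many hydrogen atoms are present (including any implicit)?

Hydrogens are implicit in SMILES; fill each atom to its normal valence:
  9 × C: 2 H each → 18
  5 × C (aromatic): 1 H each → 5
  2 × C: 1 H each → 2
  1 × C: 3 H
  1 × C (aromatic): no H
  1 × S: no H
  Total hydrogens = 28.

28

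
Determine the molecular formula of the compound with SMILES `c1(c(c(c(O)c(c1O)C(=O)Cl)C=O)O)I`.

C8H4ClIO5

Heavy atoms from the SMILES: 8 C, 1 Cl, 1 I, 5 O.
Implicit hydrogens by atom environment:
  6 × C (aromatic): no H
  3 × O: 1 H each → 3
  2 × O: no H
  1 × C: 1 H
  1 × C: no H
  1 × Cl: no H
  1 × I: no H
  Total hydrogens = 4.
Molecular formula: C8H4ClIO5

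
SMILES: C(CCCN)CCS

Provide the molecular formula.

Heavy atoms from the SMILES: 6 C, 1 N, 1 S.
Implicit hydrogens by atom environment:
  6 × C: 2 H each → 12
  1 × N: 2 H
  1 × S: 1 H
  Total hydrogens = 15.
Molecular formula: C6H15NS

C6H15NS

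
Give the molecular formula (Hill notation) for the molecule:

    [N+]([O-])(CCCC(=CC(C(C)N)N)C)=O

C9H19N3O2

Heavy atoms from the SMILES: 9 C, 3 N, 2 O.
Implicit hydrogens by atom environment:
  3 × C: 2 H each → 6
  3 × C: 1 H each → 3
  2 × C: 3 H each → 6
  2 × N: 2 H each → 4
  1 × C: no H
  1 × N (charge +1): no H
  1 × O: no H
  1 × O (charge -1): no H
  Total hydrogens = 19.
Molecular formula: C9H19N3O2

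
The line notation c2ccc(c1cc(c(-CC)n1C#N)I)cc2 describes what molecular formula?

Heavy atoms from the SMILES: 13 C, 1 I, 2 N.
Implicit hydrogens by atom environment:
  6 × C (aromatic): 1 H each → 6
  4 × C (aromatic): no H
  1 × C: 3 H
  1 × C: 2 H
  1 × C: no H
  1 × I: no H
  1 × N (aromatic): no H
  1 × N: no H
  Total hydrogens = 11.
Molecular formula: C13H11IN2

C13H11IN2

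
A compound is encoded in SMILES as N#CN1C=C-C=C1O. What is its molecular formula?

C5H4N2O

Heavy atoms from the SMILES: 5 C, 2 N, 1 O.
Implicit hydrogens by atom environment:
  3 × C (aromatic): 1 H each → 3
  1 × C (aromatic): no H
  1 × C: no H
  1 × N (aromatic): no H
  1 × N: no H
  1 × O: 1 H
  Total hydrogens = 4.
Molecular formula: C5H4N2O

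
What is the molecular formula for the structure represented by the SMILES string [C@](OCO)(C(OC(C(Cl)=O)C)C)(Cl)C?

Heavy atoms from the SMILES: 8 C, 2 Cl, 4 O.
Implicit hydrogens by atom environment:
  3 × C: 3 H each → 9
  3 × O: no H
  2 × C: 1 H each → 2
  2 × C: no H
  2 × Cl: no H
  1 × C: 2 H
  1 × O: 1 H
  Total hydrogens = 14.
Molecular formula: C8H14Cl2O4

C8H14Cl2O4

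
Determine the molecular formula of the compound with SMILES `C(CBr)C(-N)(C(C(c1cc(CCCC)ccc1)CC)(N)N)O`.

Heavy atoms from the SMILES: 1 Br, 17 C, 3 N, 1 O.
Implicit hydrogens by atom environment:
  6 × C: 2 H each → 12
  4 × C (aromatic): 1 H each → 4
  3 × N: 2 H each → 6
  2 × C: 3 H each → 6
  2 × C: no H
  2 × C (aromatic): no H
  1 × Br: no H
  1 × C: 1 H
  1 × O: 1 H
  Total hydrogens = 30.
Molecular formula: C17H30BrN3O

C17H30BrN3O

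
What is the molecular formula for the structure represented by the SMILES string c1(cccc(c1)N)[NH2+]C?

C7H11N2+

Heavy atoms from the SMILES: 7 C, 2 N.
Implicit hydrogens by atom environment:
  4 × C (aromatic): 1 H each → 4
  2 × C (aromatic): no H
  1 × C: 3 H
  1 × N: 2 H
  1 × N (charge +1): 2 H
  Total hydrogens = 11.
Net charge +1.
Molecular formula: C7H11N2+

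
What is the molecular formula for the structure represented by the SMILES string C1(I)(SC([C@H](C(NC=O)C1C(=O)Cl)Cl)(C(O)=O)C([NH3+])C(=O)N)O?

C10H13Cl2IN3O6S+

Heavy atoms from the SMILES: 10 C, 2 Cl, 1 I, 3 N, 6 O, 1 S.
Implicit hydrogens by atom environment:
  5 × C: 1 H each → 5
  5 × C: no H
  4 × O: no H
  2 × Cl: no H
  2 × O: 1 H each → 2
  1 × I: no H
  1 × N (charge +1): 3 H
  1 × N: 2 H
  1 × N: 1 H
  1 × S: no H
  Total hydrogens = 13.
Net charge +1.
Molecular formula: C10H13Cl2IN3O6S+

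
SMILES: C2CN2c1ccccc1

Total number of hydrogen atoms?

Hydrogens are implicit in SMILES; fill each atom to its normal valence:
  5 × C (aromatic): 1 H each → 5
  2 × C: 2 H each → 4
  1 × C (aromatic): no H
  1 × N: no H
  Total hydrogens = 9.

9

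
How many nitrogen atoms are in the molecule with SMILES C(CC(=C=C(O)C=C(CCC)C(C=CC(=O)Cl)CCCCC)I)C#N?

1

The symbol for nitrogen appears 1 time in the SMILES.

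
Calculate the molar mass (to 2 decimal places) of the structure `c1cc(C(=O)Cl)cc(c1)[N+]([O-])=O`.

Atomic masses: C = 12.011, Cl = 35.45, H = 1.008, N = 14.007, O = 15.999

Molecular formula: C7H4ClNO3.
M = 7×12.011 + 1×35.45 + 4×1.008 + 1×14.007 + 3×15.999 = 185.56 g/mol.

185.56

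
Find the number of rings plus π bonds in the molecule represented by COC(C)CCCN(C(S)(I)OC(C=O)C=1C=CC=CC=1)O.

Molecular formula from the SMILES: C15H22INO4S.
DoU = (2C + 2 + N − H − X)/2 = (2·15 + 2 + 1 − 22 − 1)/2 = 10/2 = 5.
(Structurally: 1 ring(s) + 4 π bond(s) = 5.)

5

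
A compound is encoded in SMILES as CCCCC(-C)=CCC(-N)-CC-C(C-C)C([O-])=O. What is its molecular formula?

Heavy atoms from the SMILES: 15 C, 1 N, 2 O.
Implicit hydrogens by atom environment:
  7 × C: 2 H each → 14
  3 × C: 3 H each → 9
  3 × C: 1 H each → 3
  2 × C: no H
  1 × N: 2 H
  1 × O: no H
  1 × O (charge -1): no H
  Total hydrogens = 28.
Net charge -1.
Molecular formula: C15H28NO2-

C15H28NO2-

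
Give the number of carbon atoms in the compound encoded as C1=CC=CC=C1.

The symbol for carbon appears 6 times in the SMILES.

6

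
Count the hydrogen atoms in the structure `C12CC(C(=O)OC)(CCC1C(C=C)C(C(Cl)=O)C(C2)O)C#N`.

Hydrogens are implicit in SMILES; fill each atom to its normal valence:
  6 × C: 1 H each → 6
  5 × C: 2 H each → 10
  4 × C: no H
  3 × O: no H
  1 × C: 3 H
  1 × Cl: no H
  1 × N: no H
  1 × O: 1 H
  Total hydrogens = 20.

20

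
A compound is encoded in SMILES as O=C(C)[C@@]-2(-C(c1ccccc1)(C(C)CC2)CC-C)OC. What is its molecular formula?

C18H26O2

Heavy atoms from the SMILES: 18 C, 2 O.
Implicit hydrogens by atom environment:
  5 × C (aromatic): 1 H each → 5
  4 × C: 3 H each → 12
  4 × C: 2 H each → 8
  3 × C: no H
  2 × O: no H
  1 × C: 1 H
  1 × C (aromatic): no H
  Total hydrogens = 26.
Molecular formula: C18H26O2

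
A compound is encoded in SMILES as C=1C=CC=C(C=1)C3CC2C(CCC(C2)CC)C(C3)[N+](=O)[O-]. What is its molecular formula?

Heavy atoms from the SMILES: 18 C, 1 N, 2 O.
Implicit hydrogens by atom environment:
  6 × C: 2 H each → 12
  5 × C: 1 H each → 5
  5 × C (aromatic): 1 H each → 5
  1 × C: 3 H
  1 × C (aromatic): no H
  1 × N (charge +1): no H
  1 × O: no H
  1 × O (charge -1): no H
  Total hydrogens = 25.
Molecular formula: C18H25NO2

C18H25NO2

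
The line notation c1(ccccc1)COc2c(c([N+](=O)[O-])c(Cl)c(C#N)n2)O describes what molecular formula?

C13H8ClN3O4

Heavy atoms from the SMILES: 13 C, 1 Cl, 3 N, 4 O.
Implicit hydrogens by atom environment:
  6 × C (aromatic): no H
  5 × C (aromatic): 1 H each → 5
  2 × O: no H
  1 × C: 2 H
  1 × C: no H
  1 × Cl: no H
  1 × N (aromatic): no H
  1 × N (charge +1): no H
  1 × N: no H
  1 × O: 1 H
  1 × O (charge -1): no H
  Total hydrogens = 8.
Molecular formula: C13H8ClN3O4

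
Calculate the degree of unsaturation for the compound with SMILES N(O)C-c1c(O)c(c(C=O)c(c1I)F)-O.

5

Molecular formula from the SMILES: C8H7FINO4.
DoU = (2C + 2 + N − H − X)/2 = (2·8 + 2 + 1 − 7 − 2)/2 = 10/2 = 5.
(Structurally: 1 ring(s) + 4 π bond(s) = 5.)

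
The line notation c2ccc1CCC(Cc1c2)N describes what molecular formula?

Heavy atoms from the SMILES: 10 C, 1 N.
Implicit hydrogens by atom environment:
  4 × C (aromatic): 1 H each → 4
  3 × C: 2 H each → 6
  2 × C (aromatic): no H
  1 × C: 1 H
  1 × N: 2 H
  Total hydrogens = 13.
Molecular formula: C10H13N

C10H13N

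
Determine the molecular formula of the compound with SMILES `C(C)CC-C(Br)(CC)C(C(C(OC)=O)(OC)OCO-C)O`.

C14H27BrO6

Heavy atoms from the SMILES: 1 Br, 14 C, 6 O.
Implicit hydrogens by atom environment:
  5 × C: 3 H each → 15
  5 × C: 2 H each → 10
  5 × O: no H
  3 × C: no H
  1 × Br: no H
  1 × C: 1 H
  1 × O: 1 H
  Total hydrogens = 27.
Molecular formula: C14H27BrO6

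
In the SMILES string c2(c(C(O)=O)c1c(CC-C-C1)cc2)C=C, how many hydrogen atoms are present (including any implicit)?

Hydrogens are implicit in SMILES; fill each atom to its normal valence:
  5 × C: 2 H each → 10
  4 × C (aromatic): no H
  2 × C (aromatic): 1 H each → 2
  1 × C: 1 H
  1 × C: no H
  1 × O: 1 H
  1 × O: no H
  Total hydrogens = 14.

14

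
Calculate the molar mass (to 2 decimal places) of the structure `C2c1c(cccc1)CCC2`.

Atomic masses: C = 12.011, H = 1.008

Molecular formula: C10H12.
M = 10×12.011 + 12×1.008 = 132.21 g/mol.

132.21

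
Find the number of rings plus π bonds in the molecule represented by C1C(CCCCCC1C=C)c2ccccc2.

6

Molecular formula from the SMILES: C16H22.
DoU = (2C + 2 + N − H − X)/2 = (2·16 + 2 + 0 − 22 − 0)/2 = 12/2 = 6.
(Structurally: 2 ring(s) + 4 π bond(s) = 6.)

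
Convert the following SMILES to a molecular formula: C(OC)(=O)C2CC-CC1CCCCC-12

C12H20O2

Heavy atoms from the SMILES: 12 C, 2 O.
Implicit hydrogens by atom environment:
  7 × C: 2 H each → 14
  3 × C: 1 H each → 3
  2 × O: no H
  1 × C: 3 H
  1 × C: no H
  Total hydrogens = 20.
Molecular formula: C12H20O2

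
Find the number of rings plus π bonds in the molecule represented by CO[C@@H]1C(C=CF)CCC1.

Molecular formula from the SMILES: C8H13FO.
DoU = (2C + 2 + N − H − X)/2 = (2·8 + 2 + 0 − 13 − 1)/2 = 4/2 = 2.
(Structurally: 1 ring(s) + 1 π bond(s) = 2.)

2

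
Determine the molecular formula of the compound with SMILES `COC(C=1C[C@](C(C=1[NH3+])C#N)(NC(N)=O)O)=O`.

Heavy atoms from the SMILES: 9 C, 4 N, 4 O.
Implicit hydrogens by atom environment:
  6 × C: no H
  3 × O: no H
  1 × C: 3 H
  1 × C: 2 H
  1 × C: 1 H
  1 × N (charge +1): 3 H
  1 × N: 2 H
  1 × N: 1 H
  1 × N: no H
  1 × O: 1 H
  Total hydrogens = 13.
Net charge +1.
Molecular formula: C9H13N4O4+

C9H13N4O4+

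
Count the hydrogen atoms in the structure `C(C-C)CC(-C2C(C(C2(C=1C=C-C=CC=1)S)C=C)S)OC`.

Hydrogens are implicit in SMILES; fill each atom to its normal valence:
  5 × C: 1 H each → 5
  5 × C (aromatic): 1 H each → 5
  4 × C: 2 H each → 8
  2 × C: 3 H each → 6
  2 × S: 1 H each → 2
  1 × C: no H
  1 × C (aromatic): no H
  1 × O: no H
  Total hydrogens = 26.

26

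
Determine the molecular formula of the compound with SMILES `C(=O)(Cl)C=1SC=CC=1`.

Heavy atoms from the SMILES: 5 C, 1 Cl, 1 O, 1 S.
Implicit hydrogens by atom environment:
  3 × C (aromatic): 1 H each → 3
  1 × C (aromatic): no H
  1 × C: no H
  1 × Cl: no H
  1 × O: no H
  1 × S (aromatic): no H
  Total hydrogens = 3.
Molecular formula: C5H3ClOS

C5H3ClOS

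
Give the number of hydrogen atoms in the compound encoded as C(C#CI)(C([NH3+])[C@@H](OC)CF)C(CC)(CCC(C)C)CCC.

Hydrogens are implicit in SMILES; fill each atom to its normal valence:
  6 × C: 2 H each → 12
  5 × C: 3 H each → 15
  4 × C: 1 H each → 4
  3 × C: no H
  1 × F: no H
  1 × I: no H
  1 × N (charge +1): 3 H
  1 × O: no H
  Total hydrogens = 34.

34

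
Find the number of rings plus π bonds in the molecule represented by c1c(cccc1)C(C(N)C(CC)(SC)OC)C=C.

5

Molecular formula from the SMILES: C15H23NOS.
DoU = (2C + 2 + N − H − X)/2 = (2·15 + 2 + 1 − 23 − 0)/2 = 10/2 = 5.
(Structurally: 1 ring(s) + 4 π bond(s) = 5.)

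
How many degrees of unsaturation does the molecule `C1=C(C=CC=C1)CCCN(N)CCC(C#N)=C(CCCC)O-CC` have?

Molecular formula from the SMILES: C20H31N3O.
DoU = (2C + 2 + N − H − X)/2 = (2·20 + 2 + 3 − 31 − 0)/2 = 14/2 = 7.
(Structurally: 1 ring(s) + 6 π bond(s) = 7.)

7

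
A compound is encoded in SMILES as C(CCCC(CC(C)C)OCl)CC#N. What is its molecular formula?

Heavy atoms from the SMILES: 11 C, 1 Cl, 1 N, 1 O.
Implicit hydrogens by atom environment:
  6 × C: 2 H each → 12
  2 × C: 3 H each → 6
  2 × C: 1 H each → 2
  1 × C: no H
  1 × Cl: no H
  1 × N: no H
  1 × O: no H
  Total hydrogens = 20.
Molecular formula: C11H20ClNO

C11H20ClNO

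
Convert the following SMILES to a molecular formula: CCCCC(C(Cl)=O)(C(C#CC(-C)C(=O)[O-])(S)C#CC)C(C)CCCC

Heavy atoms from the SMILES: 21 C, 1 Cl, 3 O, 1 S.
Implicit hydrogens by atom environment:
  8 × C: no H
  6 × C: 2 H each → 12
  5 × C: 3 H each → 15
  2 × C: 1 H each → 2
  2 × O: no H
  1 × Cl: no H
  1 × O (charge -1): no H
  1 × S: 1 H
  Total hydrogens = 30.
Net charge -1.
Molecular formula: C21H30ClO3S-

C21H30ClO3S-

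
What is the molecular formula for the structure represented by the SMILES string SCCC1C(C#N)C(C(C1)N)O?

Heavy atoms from the SMILES: 8 C, 2 N, 1 O, 1 S.
Implicit hydrogens by atom environment:
  4 × C: 1 H each → 4
  3 × C: 2 H each → 6
  1 × C: no H
  1 × N: 2 H
  1 × N: no H
  1 × O: 1 H
  1 × S: 1 H
  Total hydrogens = 14.
Molecular formula: C8H14N2OS

C8H14N2OS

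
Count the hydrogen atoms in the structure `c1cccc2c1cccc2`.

Hydrogens are implicit in SMILES; fill each atom to its normal valence:
  8 × C (aromatic): 1 H each → 8
  2 × C (aromatic): no H
  Total hydrogens = 8.

8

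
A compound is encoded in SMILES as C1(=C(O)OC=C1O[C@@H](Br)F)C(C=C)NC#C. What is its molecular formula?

C10H9BrFNO3

Heavy atoms from the SMILES: 1 Br, 10 C, 1 F, 1 N, 3 O.
Implicit hydrogens by atom environment:
  4 × C: 1 H each → 4
  3 × C (aromatic): no H
  1 × Br: no H
  1 × C: 2 H
  1 × C (aromatic): 1 H
  1 × C: no H
  1 × F: no H
  1 × N: 1 H
  1 × O: 1 H
  1 × O (aromatic): no H
  1 × O: no H
  Total hydrogens = 9.
Molecular formula: C10H9BrFNO3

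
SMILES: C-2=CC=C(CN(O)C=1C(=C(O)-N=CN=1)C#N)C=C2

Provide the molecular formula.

Heavy atoms from the SMILES: 12 C, 4 N, 2 O.
Implicit hydrogens by atom environment:
  6 × C (aromatic): 1 H each → 6
  4 × C (aromatic): no H
  2 × N (aromatic): no H
  2 × N: no H
  2 × O: 1 H each → 2
  1 × C: 2 H
  1 × C: no H
  Total hydrogens = 10.
Molecular formula: C12H10N4O2

C12H10N4O2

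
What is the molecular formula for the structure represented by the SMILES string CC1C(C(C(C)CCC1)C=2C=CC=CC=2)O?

Heavy atoms from the SMILES: 15 C, 1 O.
Implicit hydrogens by atom environment:
  5 × C (aromatic): 1 H each → 5
  4 × C: 1 H each → 4
  3 × C: 2 H each → 6
  2 × C: 3 H each → 6
  1 × C (aromatic): no H
  1 × O: 1 H
  Total hydrogens = 22.
Molecular formula: C15H22O

C15H22O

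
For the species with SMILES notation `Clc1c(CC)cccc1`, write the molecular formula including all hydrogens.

C8H9Cl

Heavy atoms from the SMILES: 8 C, 1 Cl.
Implicit hydrogens by atom environment:
  4 × C (aromatic): 1 H each → 4
  2 × C (aromatic): no H
  1 × C: 3 H
  1 × C: 2 H
  1 × Cl: no H
  Total hydrogens = 9.
Molecular formula: C8H9Cl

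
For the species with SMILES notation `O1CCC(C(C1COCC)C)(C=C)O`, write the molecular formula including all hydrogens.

C11H20O3

Heavy atoms from the SMILES: 11 C, 3 O.
Implicit hydrogens by atom environment:
  5 × C: 2 H each → 10
  3 × C: 1 H each → 3
  2 × C: 3 H each → 6
  2 × O: no H
  1 × C: no H
  1 × O: 1 H
  Total hydrogens = 20.
Molecular formula: C11H20O3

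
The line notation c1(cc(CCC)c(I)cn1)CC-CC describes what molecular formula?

C12H18IN

Heavy atoms from the SMILES: 12 C, 1 I, 1 N.
Implicit hydrogens by atom environment:
  5 × C: 2 H each → 10
  3 × C (aromatic): no H
  2 × C: 3 H each → 6
  2 × C (aromatic): 1 H each → 2
  1 × I: no H
  1 × N (aromatic): no H
  Total hydrogens = 18.
Molecular formula: C12H18IN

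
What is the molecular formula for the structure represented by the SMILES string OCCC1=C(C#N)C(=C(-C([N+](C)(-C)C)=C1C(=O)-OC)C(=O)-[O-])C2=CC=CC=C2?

C21H22N2O5

Heavy atoms from the SMILES: 21 C, 2 N, 5 O.
Implicit hydrogens by atom environment:
  7 × C (aromatic): no H
  5 × C (aromatic): 1 H each → 5
  4 × C: 3 H each → 12
  3 × C: no H
  3 × O: no H
  2 × C: 2 H each → 4
  1 × N: no H
  1 × N (charge +1): no H
  1 × O: 1 H
  1 × O (charge -1): no H
  Total hydrogens = 22.
Molecular formula: C21H22N2O5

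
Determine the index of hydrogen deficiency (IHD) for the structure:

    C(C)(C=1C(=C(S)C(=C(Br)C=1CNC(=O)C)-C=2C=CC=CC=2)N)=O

Molecular formula from the SMILES: C17H17BrN2O2S.
DoU = (2C + 2 + N − H − X)/2 = (2·17 + 2 + 2 − 17 − 1)/2 = 20/2 = 10.
(Structurally: 2 ring(s) + 8 π bond(s) = 10.)

10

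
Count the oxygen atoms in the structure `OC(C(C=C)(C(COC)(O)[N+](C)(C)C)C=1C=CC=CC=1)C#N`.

The symbol for oxygen appears 3 times in the SMILES.

3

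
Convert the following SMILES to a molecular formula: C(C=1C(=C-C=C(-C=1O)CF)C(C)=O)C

C11H13FO2

Heavy atoms from the SMILES: 11 C, 1 F, 2 O.
Implicit hydrogens by atom environment:
  4 × C (aromatic): no H
  2 × C: 3 H each → 6
  2 × C: 2 H each → 4
  2 × C (aromatic): 1 H each → 2
  1 × C: no H
  1 × F: no H
  1 × O: 1 H
  1 × O: no H
  Total hydrogens = 13.
Molecular formula: C11H13FO2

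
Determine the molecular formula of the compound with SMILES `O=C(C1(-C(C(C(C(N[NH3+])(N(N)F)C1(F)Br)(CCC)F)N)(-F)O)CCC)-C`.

C14H27BrF4N5O2+

Heavy atoms from the SMILES: 1 Br, 14 C, 4 F, 5 N, 2 O.
Implicit hydrogens by atom environment:
  6 × C: no H
  4 × C: 2 H each → 8
  4 × F: no H
  3 × C: 3 H each → 9
  2 × N: 2 H each → 4
  1 × Br: no H
  1 × C: 1 H
  1 × N (charge +1): 3 H
  1 × N: 1 H
  1 × N: no H
  1 × O: 1 H
  1 × O: no H
  Total hydrogens = 27.
Net charge +1.
Molecular formula: C14H27BrF4N5O2+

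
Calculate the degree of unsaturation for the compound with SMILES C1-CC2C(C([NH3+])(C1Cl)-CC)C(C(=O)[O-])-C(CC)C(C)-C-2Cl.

3

Molecular formula from the SMILES: C16H27Cl2NO2.
DoU = (2C + 2 + N − H − X)/2 = (2·16 + 2 + 1 − 27 − 2)/2 = 6/2 = 3.
(Structurally: 2 ring(s) + 1 π bond(s) = 3.)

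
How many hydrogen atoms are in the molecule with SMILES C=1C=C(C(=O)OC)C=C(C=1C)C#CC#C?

Hydrogens are implicit in SMILES; fill each atom to its normal valence:
  4 × C: no H
  3 × C (aromatic): 1 H each → 3
  3 × C (aromatic): no H
  2 × C: 3 H each → 6
  2 × O: no H
  1 × C: 1 H
  Total hydrogens = 10.

10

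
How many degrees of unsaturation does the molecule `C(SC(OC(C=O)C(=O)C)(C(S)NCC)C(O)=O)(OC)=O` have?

Molecular formula from the SMILES: C11H17NO7S2.
DoU = (2C + 2 + N − H − X)/2 = (2·11 + 2 + 1 − 17 − 0)/2 = 8/2 = 4.
(Structurally: 0 ring(s) + 4 π bond(s) = 4.)

4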